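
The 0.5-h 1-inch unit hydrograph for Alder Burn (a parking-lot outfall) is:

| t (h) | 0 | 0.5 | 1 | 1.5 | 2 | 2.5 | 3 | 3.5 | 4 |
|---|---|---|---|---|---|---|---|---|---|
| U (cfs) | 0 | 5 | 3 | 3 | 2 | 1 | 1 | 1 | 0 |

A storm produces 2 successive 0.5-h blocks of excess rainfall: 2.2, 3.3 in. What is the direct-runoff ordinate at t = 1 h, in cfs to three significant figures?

By discrete convolution, Q_j = Σ (P_i / 1 in) · U_{j−i}.
At t = 1 h (j=2): Q = (2.2/1)·3 + (3.3/1)·5 = 23.1 cfs.

Q ≈ 23.1 cfs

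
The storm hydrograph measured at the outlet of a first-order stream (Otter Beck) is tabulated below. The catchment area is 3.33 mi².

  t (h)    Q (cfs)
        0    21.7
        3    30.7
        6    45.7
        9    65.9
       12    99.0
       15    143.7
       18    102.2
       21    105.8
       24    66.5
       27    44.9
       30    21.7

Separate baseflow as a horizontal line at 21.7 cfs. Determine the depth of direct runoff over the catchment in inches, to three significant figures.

Direct runoff: 0.0, 9.0, 24.0, 44.2, 77.3, 122.0, 80.5, 84.1, 44.8, 23.2, 0.0 cfs; ΣQ_DR = 509.1 cfs.
V = ΣQ_DR · Δt = 509.1 × 10800 s = 5.498 × 10^6 ft³.
Over A = 3.33 mi², depth = V / A = 0.711 in.

d ≈ 0.711 in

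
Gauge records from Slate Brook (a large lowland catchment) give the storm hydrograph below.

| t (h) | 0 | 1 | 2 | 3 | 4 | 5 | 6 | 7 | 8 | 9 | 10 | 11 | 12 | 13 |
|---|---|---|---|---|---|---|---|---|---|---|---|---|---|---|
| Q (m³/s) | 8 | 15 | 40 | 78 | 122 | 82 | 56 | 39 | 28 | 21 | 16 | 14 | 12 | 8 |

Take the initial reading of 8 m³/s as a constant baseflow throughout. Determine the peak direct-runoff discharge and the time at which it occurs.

Q_p = 114.0 m³/s at t = 4 h

Subtracting baseflow gives direct-runoff ordinates: 0.0, 7.0, 32.0, 70.0, 114.0, 74.0, 48.0, 31.0, 20.0, 13.0, 8.0, 6.0, 4.0, 0.0 m³/s.
The maximum is 114.0 m³/s, occurring at the reading for t = 4 h.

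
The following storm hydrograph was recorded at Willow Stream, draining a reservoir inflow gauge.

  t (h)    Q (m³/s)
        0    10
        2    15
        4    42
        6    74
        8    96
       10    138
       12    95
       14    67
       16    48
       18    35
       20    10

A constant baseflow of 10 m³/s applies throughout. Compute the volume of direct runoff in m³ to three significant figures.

V ≈ 3.74 × 10^6 m³

Direct-runoff ordinates (Q − Q_b): 0.0, 5.0, 32.0, 64.0, 86.0, 128.0, 85.0, 57.0, 38.0, 25.0, 0.0 m³/s.
ΣQ_DR = 520.0 m³/s.
With Δt = 2 h = 7200 s, V = ΣQ_DR · Δt = 520.0 × 7200 = 3.74 × 10^6 m³.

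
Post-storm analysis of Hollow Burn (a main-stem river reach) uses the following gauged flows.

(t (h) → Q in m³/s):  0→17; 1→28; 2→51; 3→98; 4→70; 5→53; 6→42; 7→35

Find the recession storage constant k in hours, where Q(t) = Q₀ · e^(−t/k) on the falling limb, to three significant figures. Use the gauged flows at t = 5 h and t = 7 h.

k ≈ 4.82 h

On the falling limb, Q drops from 53 to 35 m³/s between t = 5 h and t = 7 h (Δt = 2 h).
k = −Δt / ln(Q₂/Q₁) = −2 / ln(35/53) = 4.82 h.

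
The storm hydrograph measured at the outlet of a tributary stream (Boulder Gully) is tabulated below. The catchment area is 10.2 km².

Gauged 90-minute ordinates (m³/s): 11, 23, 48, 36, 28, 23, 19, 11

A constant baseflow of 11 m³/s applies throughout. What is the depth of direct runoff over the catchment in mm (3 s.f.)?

Direct runoff: 0.0, 12.0, 37.0, 25.0, 17.0, 12.0, 8.0, 0.0 m³/s; ΣQ_DR = 111.0 m³/s.
V = ΣQ_DR · Δt = 111.0 × 5400 s = 5.994 × 10^5 m³.
Over A = 10.2 km², depth = V / A = 58.8 mm.

d ≈ 58.8 mm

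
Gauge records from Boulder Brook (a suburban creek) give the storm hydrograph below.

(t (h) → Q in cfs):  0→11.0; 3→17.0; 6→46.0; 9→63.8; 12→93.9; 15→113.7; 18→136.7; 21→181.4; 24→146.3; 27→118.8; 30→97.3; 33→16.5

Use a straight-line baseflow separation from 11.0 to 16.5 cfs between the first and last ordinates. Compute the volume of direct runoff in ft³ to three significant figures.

V ≈ 9.48 × 10^6 ft³

Direct-runoff ordinates (Q − Q_b): 0.00, 5.50, 34.00, 51.30, 80.90, 100.20, 122.70, 166.90, 131.30, 103.30, 81.30, 0.00 cfs.
ΣQ_DR = 877.4 cfs.
With Δt = 3 h = 10800 s, V = ΣQ_DR · Δt = 877.4 × 10800 = 9.48 × 10^6 ft³.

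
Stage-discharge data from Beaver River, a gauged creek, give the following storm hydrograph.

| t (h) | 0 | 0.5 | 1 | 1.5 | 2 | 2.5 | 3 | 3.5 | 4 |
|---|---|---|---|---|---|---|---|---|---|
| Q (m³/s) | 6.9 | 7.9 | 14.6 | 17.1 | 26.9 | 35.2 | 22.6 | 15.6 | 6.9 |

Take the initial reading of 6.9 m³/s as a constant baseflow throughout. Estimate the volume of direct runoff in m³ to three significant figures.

V ≈ 1.65 × 10^5 m³

Direct-runoff ordinates (Q − Q_b): 0.0, 1.0, 7.7, 10.2, 20.0, 28.3, 15.7, 8.7, 0.0 m³/s.
ΣQ_DR = 91.60 m³/s.
With Δt = 0.5 h = 1800 s, V = ΣQ_DR · Δt = 91.60 × 1800 = 1.65 × 10^5 m³.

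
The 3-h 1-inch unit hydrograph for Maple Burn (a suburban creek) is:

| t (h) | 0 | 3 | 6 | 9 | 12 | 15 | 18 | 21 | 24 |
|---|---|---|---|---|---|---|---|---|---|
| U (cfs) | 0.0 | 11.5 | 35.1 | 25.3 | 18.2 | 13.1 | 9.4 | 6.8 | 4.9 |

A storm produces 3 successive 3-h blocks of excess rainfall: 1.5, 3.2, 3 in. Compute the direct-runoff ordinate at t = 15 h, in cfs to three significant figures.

Q ≈ 154 cfs

By discrete convolution, Q_j = Σ (P_i / 1 in) · U_{j−i}.
At t = 15 h (j=5): Q = (1.5/1)·13.1 + (3.2/1)·18.2 + (3/1)·25.3 = 154 cfs.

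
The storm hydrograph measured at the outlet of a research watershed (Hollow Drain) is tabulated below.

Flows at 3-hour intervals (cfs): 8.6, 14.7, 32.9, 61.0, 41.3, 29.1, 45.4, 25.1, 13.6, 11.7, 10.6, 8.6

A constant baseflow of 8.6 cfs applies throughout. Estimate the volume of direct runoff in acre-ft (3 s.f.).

V ≈ 49.4 acre-ft

Direct-runoff ordinates (Q − Q_b): 0.0, 6.1, 24.3, 52.4, 32.7, 20.5, 36.8, 16.5, 5.0, 3.1, 2.0, 0.0 cfs.
ΣQ_DR = 199.4 cfs.
With Δt = 3 h = 10800 s, V = ΣQ_DR · Δt = 199.4 × 10800 = 2.15 × 10^6 ft³ = 49.4 acre-ft.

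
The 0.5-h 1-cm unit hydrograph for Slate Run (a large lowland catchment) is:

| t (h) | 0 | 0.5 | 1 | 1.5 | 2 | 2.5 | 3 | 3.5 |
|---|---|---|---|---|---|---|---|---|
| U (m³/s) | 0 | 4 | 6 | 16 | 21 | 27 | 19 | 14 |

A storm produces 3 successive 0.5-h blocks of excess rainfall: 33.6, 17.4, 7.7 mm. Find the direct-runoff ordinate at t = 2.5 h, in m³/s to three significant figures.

By discrete convolution, Q_j = Σ (P_i / 10 mm) · U_{j−i}.
At t = 2.5 h (j=5): Q = (33.6/10)·27 + (17.4/10)·21 + (7.7/10)·16 = 140 m³/s.

Q ≈ 140 m³/s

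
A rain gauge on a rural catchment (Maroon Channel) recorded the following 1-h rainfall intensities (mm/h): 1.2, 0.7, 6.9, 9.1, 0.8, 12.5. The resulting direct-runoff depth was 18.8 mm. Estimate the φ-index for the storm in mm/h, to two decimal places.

Only the 3 blocks with intensity above φ contribute runoff: 6.9, 9.1, 12.5 mm/h.
Σ(I−φ)·Δt = d  ⇒  (6.9+9.1+12.5 − 3φ)·1 = 18.8
φ = (28.50 − 18.8/1) / 3 = 3.23 mm/h.

φ ≈ 3.23 mm/h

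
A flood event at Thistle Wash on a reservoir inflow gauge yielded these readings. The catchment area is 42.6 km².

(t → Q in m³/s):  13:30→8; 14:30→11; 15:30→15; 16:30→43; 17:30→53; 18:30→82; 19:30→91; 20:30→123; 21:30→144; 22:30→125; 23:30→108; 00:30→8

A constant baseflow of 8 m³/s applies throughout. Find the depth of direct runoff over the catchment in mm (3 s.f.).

d ≈ 60.4 mm

Direct runoff: 0.0, 3.0, 7.0, 35.0, 45.0, 74.0, 83.0, 115.0, 136.0, 117.0, 100.0, 0.0 m³/s; ΣQ_DR = 715.0 m³/s.
V = ΣQ_DR · Δt = 715.0 × 3600 s = 2.574 × 10^6 m³.
Over A = 42.6 km², depth = V / A = 60.4 mm.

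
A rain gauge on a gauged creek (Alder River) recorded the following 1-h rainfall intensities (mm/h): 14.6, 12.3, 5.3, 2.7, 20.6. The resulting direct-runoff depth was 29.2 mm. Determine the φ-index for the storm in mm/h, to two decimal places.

Only the 3 blocks with intensity above φ contribute runoff: 14.6, 12.3, 20.6 mm/h.
Σ(I−φ)·Δt = d  ⇒  (14.6+12.3+20.6 − 3φ)·1 = 29.2
φ = (47.50 − 29.2/1) / 3 = 6.10 mm/h.

φ ≈ 6.10 mm/h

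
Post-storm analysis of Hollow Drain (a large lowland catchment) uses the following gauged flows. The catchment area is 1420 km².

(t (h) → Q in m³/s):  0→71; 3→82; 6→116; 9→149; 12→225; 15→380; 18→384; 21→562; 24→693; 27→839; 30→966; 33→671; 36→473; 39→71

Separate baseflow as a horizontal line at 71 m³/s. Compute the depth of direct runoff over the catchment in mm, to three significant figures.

d ≈ 35.7 mm

Direct runoff: 0.0, 11.0, 45.0, 78.0, 154.0, 309.0, 313.0, 491.0, 622.0, 768.0, 895.0, 600.0, 402.0, 0.0 m³/s; ΣQ_DR = 4688 m³/s.
V = ΣQ_DR · Δt = 4688 × 10800 s = 5.063 × 10^7 m³.
Over A = 1420 km², depth = V / A = 35.7 mm.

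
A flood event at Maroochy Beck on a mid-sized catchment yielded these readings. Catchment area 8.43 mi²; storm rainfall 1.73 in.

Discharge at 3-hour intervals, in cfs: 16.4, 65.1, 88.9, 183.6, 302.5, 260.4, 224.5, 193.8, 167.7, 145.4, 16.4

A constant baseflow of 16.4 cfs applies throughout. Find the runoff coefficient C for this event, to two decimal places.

C ≈ 0.47

ΣQ_DR = 1484 cfs; V = ΣQ_DR·Δt = 1.603 × 10^7 ft³.
Runoff depth d = V / A = 0.8185 in.
C = d / P = 0.8185 / 1.73 = 0.47.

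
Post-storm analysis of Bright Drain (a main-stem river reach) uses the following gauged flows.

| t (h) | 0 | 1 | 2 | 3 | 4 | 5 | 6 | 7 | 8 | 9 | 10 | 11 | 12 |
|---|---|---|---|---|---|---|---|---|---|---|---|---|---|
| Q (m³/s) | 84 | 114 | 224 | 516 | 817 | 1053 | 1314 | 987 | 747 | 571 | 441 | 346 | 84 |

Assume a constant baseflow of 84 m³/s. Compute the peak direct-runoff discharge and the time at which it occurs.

Subtracting baseflow gives direct-runoff ordinates: 0.0, 30.0, 140.0, 432.0, 733.0, 969.0, 1230.0, 903.0, 663.0, 487.0, 357.0, 262.0, 0.0 m³/s.
The maximum is 1230.0 m³/s, occurring at the reading for t = 6 h.

Q_p = 1230.0 m³/s at t = 6 h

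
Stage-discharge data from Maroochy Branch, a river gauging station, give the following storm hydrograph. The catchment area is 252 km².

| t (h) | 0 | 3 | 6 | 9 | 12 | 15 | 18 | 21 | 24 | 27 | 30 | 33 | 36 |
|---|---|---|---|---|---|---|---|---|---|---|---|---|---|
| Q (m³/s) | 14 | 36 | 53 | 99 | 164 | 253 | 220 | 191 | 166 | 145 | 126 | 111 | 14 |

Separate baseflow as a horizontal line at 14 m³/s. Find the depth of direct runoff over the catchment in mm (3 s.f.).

Direct runoff: 0.0, 22.0, 39.0, 85.0, 150.0, 239.0, 206.0, 177.0, 152.0, 131.0, 112.0, 97.0, 0.0 m³/s; ΣQ_DR = 1410 m³/s.
V = ΣQ_DR · Δt = 1410 × 10800 s = 1.523 × 10^7 m³.
Over A = 252 km², depth = V / A = 60.4 mm.

d ≈ 60.4 mm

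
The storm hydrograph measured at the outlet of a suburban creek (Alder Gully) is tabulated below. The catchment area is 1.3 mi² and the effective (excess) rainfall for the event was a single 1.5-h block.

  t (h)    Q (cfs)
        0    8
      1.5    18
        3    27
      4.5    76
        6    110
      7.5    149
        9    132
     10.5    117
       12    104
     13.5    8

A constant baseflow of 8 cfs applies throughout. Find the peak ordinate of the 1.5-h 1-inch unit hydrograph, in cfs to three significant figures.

U_p ≈ 118 cfs

Direct runoff: 0.0, 10.0, 19.0, 68.0, 102.0, 141.0, 124.0, 109.0, 96.0, 0.0 cfs; ΣQ_DR = 669.0 cfs, peak = 141.0 cfs.
Runoff depth d = ΣQ_DR·Δt / A = 669.0 × 5400 / (1.3 mi²) = 1.196 in.
The 1-inch UH is the DRH scaled by (1 in)/d, so U_p = 141.0 × 1/1.196 = 118 cfs.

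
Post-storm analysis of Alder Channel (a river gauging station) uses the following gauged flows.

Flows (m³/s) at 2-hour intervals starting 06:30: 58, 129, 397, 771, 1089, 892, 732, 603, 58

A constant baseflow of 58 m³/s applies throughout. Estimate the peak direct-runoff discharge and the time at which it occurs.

Subtracting baseflow gives direct-runoff ordinates: 0.0, 71.0, 339.0, 713.0, 1031.0, 834.0, 674.0, 545.0, 0.0 m³/s.
The maximum is 1031.0 m³/s, occurring at the reading for t = 14:30.

Q_p = 1031.0 m³/s at t = 14:30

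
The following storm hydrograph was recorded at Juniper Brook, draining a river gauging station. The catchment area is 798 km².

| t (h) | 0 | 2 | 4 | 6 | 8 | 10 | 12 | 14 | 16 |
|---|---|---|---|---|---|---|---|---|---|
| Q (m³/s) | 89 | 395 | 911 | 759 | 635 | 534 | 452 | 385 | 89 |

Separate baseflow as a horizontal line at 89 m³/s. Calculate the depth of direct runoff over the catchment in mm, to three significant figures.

d ≈ 31.1 mm

Direct runoff: 0.0, 306.0, 822.0, 670.0, 546.0, 445.0, 363.0, 296.0, 0.0 m³/s; ΣQ_DR = 3448 m³/s.
V = ΣQ_DR · Δt = 3448 × 7200 s = 2.483 × 10^7 m³.
Over A = 798 km², depth = V / A = 31.1 mm.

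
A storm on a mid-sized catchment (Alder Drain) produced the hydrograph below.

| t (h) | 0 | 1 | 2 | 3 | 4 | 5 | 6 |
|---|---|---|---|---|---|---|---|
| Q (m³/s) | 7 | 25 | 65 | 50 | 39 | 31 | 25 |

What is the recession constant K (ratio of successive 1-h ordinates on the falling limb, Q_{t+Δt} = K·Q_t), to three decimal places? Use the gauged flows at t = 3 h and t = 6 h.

K ≈ 0.794

Using the recession-limb readings at t = 3 h and t = 6 h: Q falls from 50 to 25 m³/s over 3 intervals.
K = (Q₂/Q₁)^(1/3) = (25/50)^(1/3) = 0.794.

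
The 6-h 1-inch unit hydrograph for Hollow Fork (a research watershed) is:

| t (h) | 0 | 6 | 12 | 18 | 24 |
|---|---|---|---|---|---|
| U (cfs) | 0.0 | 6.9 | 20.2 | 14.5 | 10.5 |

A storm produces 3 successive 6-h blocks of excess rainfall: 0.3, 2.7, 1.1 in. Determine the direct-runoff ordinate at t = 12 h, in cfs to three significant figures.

By discrete convolution, Q_j = Σ (P_i / 1 in) · U_{j−i}.
At t = 12 h (j=2): Q = (0.3/1)·20.2 + (2.7/1)·6.9 + (1.1/1)·0.0 = 24.7 cfs.

Q ≈ 24.7 cfs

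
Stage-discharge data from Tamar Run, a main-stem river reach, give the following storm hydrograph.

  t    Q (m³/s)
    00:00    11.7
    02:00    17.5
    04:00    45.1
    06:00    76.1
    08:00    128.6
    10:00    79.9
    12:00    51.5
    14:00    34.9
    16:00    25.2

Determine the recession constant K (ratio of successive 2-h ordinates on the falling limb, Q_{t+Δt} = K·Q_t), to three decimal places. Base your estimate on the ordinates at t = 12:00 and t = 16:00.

K ≈ 0.700

Using the recession-limb readings at t = 12:00 and t = 16:00: Q falls from 51.5 to 25.2 m³/s over 2 intervals.
K = (Q₂/Q₁)^(1/2) = (25.2/51.5)^(1/2) = 0.700.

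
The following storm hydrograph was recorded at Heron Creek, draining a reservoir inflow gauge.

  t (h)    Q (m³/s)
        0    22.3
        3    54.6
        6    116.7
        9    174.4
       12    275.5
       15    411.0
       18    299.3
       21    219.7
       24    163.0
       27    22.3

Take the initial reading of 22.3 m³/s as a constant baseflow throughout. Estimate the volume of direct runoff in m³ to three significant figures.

V ≈ 1.66 × 10^7 m³

Direct-runoff ordinates (Q − Q_b): 0.0, 32.3, 94.4, 152.1, 253.2, 388.7, 277.0, 197.4, 140.7, 0.0 m³/s.
ΣQ_DR = 1536 m³/s.
With Δt = 3 h = 10800 s, V = ΣQ_DR · Δt = 1536 × 10800 = 1.66 × 10^7 m³.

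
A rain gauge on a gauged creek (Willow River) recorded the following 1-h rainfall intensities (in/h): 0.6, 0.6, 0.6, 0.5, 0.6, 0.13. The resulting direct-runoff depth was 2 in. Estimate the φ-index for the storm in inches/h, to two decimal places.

Only the 5 blocks with intensity above φ contribute runoff: 0.6, 0.6, 0.6, 0.5, 0.6 in/h.
Σ(I−φ)·Δt = d  ⇒  (0.6+0.6+0.6+0.5+0.6 − 5φ)·1 = 2
φ = (2.900 − 2/1) / 5 = 0.18 in/h.

φ ≈ 0.18 in/h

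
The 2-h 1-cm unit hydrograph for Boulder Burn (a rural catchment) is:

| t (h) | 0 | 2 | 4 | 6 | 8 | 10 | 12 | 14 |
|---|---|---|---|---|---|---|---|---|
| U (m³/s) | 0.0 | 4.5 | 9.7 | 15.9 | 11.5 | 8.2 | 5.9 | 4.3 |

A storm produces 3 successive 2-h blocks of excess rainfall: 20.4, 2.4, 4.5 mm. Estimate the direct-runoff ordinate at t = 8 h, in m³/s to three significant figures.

By discrete convolution, Q_j = Σ (P_i / 10 mm) · U_{j−i}.
At t = 8 h (j=4): Q = (20.4/10)·11.5 + (2.4/10)·15.9 + (4.5/10)·9.7 = 31.6 m³/s.

Q ≈ 31.6 m³/s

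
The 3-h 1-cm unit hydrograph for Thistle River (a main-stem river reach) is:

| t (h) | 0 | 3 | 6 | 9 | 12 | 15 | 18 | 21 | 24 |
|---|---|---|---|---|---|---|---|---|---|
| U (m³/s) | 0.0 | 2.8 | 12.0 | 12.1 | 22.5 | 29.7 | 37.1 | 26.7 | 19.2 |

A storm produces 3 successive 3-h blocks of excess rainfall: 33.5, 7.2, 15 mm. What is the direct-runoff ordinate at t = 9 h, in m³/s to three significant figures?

Q ≈ 53.4 m³/s

By discrete convolution, Q_j = Σ (P_i / 10 mm) · U_{j−i}.
At t = 9 h (j=3): Q = (33.5/10)·12.1 + (7.2/10)·12.0 + (15/10)·2.8 = 53.4 m³/s.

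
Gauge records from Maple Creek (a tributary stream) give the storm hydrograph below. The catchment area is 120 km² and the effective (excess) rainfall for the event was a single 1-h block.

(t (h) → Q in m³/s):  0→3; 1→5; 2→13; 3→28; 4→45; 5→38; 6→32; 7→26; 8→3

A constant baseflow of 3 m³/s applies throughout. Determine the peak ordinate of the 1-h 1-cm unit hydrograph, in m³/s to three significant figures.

U_p ≈ 84.3 m³/s

Direct runoff: 0.0, 2.0, 10.0, 25.0, 42.0, 35.0, 29.0, 23.0, 0.0 m³/s; ΣQ_DR = 166.0 m³/s, peak = 42.0 m³/s.
Runoff depth d = ΣQ_DR·Δt / A = 166.0 × 3600 / (120 km²) = 4.980 mm.
The 1-cm UH is the DRH scaled by (10 mm)/d, so U_p = 42.0 × 10/4.980 = 84.3 m³/s.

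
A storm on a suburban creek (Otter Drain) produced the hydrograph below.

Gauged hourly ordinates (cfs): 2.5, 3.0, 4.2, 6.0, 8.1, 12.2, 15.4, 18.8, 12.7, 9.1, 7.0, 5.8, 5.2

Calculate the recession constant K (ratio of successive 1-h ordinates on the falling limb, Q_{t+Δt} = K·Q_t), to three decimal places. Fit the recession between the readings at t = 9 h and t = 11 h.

K ≈ 0.798

Using the recession-limb readings at t = 9 h and t = 11 h: Q falls from 9.1 to 5.8 cfs over 2 intervals.
K = (Q₂/Q₁)^(1/2) = (5.8/9.1)^(1/2) = 0.798.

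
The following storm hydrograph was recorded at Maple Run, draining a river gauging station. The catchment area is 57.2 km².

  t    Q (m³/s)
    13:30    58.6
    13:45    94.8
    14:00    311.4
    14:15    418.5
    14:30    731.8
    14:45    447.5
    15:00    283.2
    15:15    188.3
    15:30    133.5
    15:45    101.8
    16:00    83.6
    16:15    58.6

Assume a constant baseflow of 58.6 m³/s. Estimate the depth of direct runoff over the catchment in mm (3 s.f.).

d ≈ 34.7 mm

Direct runoff: 0.0, 36.2, 252.8, 359.9, 673.2, 388.9, 224.6, 129.7, 74.9, 43.2, 25.0, 0.0 m³/s; ΣQ_DR = 2208 m³/s.
V = ΣQ_DR · Δt = 2208 × 900 s = 1.988 × 10^6 m³.
Over A = 57.2 km², depth = V / A = 34.7 mm.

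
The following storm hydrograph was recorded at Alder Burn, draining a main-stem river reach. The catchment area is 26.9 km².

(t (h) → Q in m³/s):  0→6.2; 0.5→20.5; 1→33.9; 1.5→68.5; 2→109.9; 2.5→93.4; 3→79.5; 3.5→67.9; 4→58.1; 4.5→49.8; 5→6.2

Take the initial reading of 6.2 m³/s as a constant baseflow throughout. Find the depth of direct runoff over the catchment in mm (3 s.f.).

d ≈ 35.2 mm

Direct runoff: 0.0, 14.3, 27.7, 62.3, 103.7, 87.2, 73.3, 61.7, 51.9, 43.6, 0.0 m³/s; ΣQ_DR = 525.7 m³/s.
V = ΣQ_DR · Δt = 525.7 × 1800 s = 9.463 × 10^5 m³.
Over A = 26.9 km², depth = V / A = 35.2 mm.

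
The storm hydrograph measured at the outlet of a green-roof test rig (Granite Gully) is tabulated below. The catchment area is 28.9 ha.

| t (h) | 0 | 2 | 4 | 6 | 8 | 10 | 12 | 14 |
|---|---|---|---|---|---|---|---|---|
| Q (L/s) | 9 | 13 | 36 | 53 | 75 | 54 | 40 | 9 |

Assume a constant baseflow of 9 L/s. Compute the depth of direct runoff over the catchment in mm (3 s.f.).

d ≈ 5.41 mm

Direct runoff: 0.0, 4.0, 27.0, 44.0, 66.0, 45.0, 31.0, 0.0 L/s; ΣQ_DR = 217.0 L/s.
V = ΣQ_DR · Δt = 217.0 × 7200 s = 1.562 × 10^6 L.
Over A = 28.9 ha, depth = V / A = 5.41 mm.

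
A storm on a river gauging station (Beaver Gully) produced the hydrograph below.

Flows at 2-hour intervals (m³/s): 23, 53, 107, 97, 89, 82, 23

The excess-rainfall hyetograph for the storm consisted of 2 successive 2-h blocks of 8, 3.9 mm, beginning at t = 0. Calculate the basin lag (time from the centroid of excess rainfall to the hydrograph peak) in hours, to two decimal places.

t_L ≈ 2.34 h

Centroid of excess rainfall: t_c = Σ P_i·t̄_i / ΣP_i = 1.6555 h (block centres at 1, 3 h).
Hydrograph peak occurs at t = 4 h, so basin lag t_L = 4 − 1.6555 = 2.34 h.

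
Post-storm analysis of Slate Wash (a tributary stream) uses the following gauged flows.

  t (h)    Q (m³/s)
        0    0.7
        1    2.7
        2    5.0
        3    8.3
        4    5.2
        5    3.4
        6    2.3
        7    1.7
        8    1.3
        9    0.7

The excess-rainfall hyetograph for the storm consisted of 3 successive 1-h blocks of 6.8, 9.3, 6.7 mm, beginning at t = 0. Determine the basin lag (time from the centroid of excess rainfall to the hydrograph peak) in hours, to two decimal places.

Centroid of excess rainfall: t_c = Σ P_i·t̄_i / ΣP_i = 1.4956 h (block centres at 0.5, 1.5, 2.5 h).
Hydrograph peak occurs at t = 3 h, so basin lag t_L = 3 − 1.4956 = 1.50 h.

t_L ≈ 1.50 h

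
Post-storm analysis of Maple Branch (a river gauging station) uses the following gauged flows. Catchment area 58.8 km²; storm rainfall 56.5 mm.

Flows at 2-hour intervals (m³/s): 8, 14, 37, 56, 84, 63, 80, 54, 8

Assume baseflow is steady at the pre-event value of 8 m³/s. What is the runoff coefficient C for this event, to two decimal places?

ΣQ_DR = 332.0 m³/s; V = ΣQ_DR·Δt = 2.390 × 10^6 m³.
Runoff depth d = V / A = 40.65 mm.
C = d / P = 40.65 / 56.5 = 0.72.

C ≈ 0.72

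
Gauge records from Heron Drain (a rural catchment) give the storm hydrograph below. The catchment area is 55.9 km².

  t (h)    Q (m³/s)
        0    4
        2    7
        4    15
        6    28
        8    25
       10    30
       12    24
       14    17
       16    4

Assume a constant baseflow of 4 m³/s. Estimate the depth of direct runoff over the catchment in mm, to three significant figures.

Direct runoff: 0.0, 3.0, 11.0, 24.0, 21.0, 26.0, 20.0, 13.0, 0.0 m³/s; ΣQ_DR = 118.0 m³/s.
V = ΣQ_DR · Δt = 118.0 × 7200 s = 8.496 × 10^5 m³.
Over A = 55.9 km², depth = V / A = 15.2 mm.

d ≈ 15.2 mm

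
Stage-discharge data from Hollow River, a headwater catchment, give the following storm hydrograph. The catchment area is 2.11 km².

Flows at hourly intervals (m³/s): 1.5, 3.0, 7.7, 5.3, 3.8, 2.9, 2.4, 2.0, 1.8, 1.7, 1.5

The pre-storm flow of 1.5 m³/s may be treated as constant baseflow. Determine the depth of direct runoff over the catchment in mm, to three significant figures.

d ≈ 29.2 mm

Direct runoff: 0.0, 1.5, 6.2, 3.8, 2.3, 1.4, 0.9, 0.5, 0.3, 0.2, 0.0 m³/s; ΣQ_DR = 17.10 m³/s.
V = ΣQ_DR · Δt = 17.10 × 3600 s = 61560 m³.
Over A = 2.11 km², depth = V / A = 29.2 mm.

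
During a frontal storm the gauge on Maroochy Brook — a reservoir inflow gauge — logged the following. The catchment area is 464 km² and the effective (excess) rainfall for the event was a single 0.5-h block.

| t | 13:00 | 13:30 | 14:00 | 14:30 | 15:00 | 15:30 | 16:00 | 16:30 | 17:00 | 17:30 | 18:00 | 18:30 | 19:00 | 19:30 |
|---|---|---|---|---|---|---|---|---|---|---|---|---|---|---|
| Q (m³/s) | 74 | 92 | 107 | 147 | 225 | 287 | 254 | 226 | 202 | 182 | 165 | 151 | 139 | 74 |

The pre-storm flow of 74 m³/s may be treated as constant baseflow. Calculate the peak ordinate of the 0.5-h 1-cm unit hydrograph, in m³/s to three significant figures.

U_p ≈ 426 m³/s

Direct runoff: 0.0, 18.0, 33.0, 73.0, 151.0, 213.0, 180.0, 152.0, 128.0, 108.0, 91.0, 77.0, 65.0, 0.0 m³/s; ΣQ_DR = 1289 m³/s, peak = 213.0 m³/s.
Runoff depth d = ΣQ_DR·Δt / A = 1289 × 1800 / (464 km²) = 5.000 mm.
The 1-cm UH is the DRH scaled by (10 mm)/d, so U_p = 213.0 × 10/5.000 = 426 m³/s.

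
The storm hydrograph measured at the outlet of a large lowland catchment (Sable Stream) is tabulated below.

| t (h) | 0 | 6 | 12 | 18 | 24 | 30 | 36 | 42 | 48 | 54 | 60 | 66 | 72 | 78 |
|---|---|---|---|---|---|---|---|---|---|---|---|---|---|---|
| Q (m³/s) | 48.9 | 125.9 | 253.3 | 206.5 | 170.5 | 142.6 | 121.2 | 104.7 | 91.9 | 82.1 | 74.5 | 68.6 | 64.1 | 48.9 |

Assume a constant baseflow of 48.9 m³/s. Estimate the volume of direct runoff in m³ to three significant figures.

Direct-runoff ordinates (Q − Q_b): 0.0, 77.0, 204.4, 157.6, 121.6, 93.7, 72.3, 55.8, 43.0, 33.2, 25.6, 19.7, 15.2, 0.0 m³/s.
ΣQ_DR = 919.1 m³/s.
With Δt = 6 h = 21600 s, V = ΣQ_DR · Δt = 919.1 × 21600 = 1.99 × 10^7 m³.

V ≈ 1.99 × 10^7 m³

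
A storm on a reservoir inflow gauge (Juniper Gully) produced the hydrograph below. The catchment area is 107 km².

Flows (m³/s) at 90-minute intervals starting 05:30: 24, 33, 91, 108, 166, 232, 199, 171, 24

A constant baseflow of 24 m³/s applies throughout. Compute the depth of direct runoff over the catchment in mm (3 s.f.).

Direct runoff: 0.0, 9.0, 67.0, 84.0, 142.0, 208.0, 175.0, 147.0, 0.0 m³/s; ΣQ_DR = 832.0 m³/s.
V = ΣQ_DR · Δt = 832.0 × 5400 s = 4.493 × 10^6 m³.
Over A = 107 km², depth = V / A = 42.0 mm.

d ≈ 42.0 mm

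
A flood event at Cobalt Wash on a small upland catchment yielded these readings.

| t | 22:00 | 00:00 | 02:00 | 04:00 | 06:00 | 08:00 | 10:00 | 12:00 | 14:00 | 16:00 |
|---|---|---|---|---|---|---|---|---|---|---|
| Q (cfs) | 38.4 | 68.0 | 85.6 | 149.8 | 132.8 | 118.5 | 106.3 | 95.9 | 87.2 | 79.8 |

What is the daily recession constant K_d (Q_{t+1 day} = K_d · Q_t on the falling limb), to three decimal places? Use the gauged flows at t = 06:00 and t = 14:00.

Between t = 06:00 and t = 14:00 the flow falls from 132.8 to 87.2 cfs over 4×2 h = 8 h.
Per-interval ratio K = (87.2/132.8)^(1/4) = 0.9002; K_d = K^(24/2) = 0.283.

K_d ≈ 0.283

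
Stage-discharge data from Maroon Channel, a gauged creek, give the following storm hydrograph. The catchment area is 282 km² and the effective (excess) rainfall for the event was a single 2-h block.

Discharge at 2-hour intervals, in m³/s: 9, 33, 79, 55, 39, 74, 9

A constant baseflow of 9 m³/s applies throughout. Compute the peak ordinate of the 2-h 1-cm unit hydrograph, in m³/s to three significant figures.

Direct runoff: 0.0, 24.0, 70.0, 46.0, 30.0, 65.0, 0.0 m³/s; ΣQ_DR = 235.0 m³/s, peak = 70.0 m³/s.
Runoff depth d = ΣQ_DR·Δt / A = 235.0 × 7200 / (282 km²) = 6.000 mm.
The 1-cm UH is the DRH scaled by (10 mm)/d, so U_p = 70.0 × 10/6.000 = 117 m³/s.

U_p ≈ 117 m³/s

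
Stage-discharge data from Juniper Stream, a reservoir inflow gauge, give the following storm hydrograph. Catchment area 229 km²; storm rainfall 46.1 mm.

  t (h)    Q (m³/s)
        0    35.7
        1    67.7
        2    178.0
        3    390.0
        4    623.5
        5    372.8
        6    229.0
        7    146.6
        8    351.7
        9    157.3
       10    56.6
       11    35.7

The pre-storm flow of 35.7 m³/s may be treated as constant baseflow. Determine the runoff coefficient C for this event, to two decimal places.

ΣQ_DR = 2216 m³/s; V = ΣQ_DR·Δt = 7.978 × 10^6 m³.
Runoff depth d = V / A = 34.84 mm.
C = d / P = 34.84 / 46.1 = 0.76.

C ≈ 0.76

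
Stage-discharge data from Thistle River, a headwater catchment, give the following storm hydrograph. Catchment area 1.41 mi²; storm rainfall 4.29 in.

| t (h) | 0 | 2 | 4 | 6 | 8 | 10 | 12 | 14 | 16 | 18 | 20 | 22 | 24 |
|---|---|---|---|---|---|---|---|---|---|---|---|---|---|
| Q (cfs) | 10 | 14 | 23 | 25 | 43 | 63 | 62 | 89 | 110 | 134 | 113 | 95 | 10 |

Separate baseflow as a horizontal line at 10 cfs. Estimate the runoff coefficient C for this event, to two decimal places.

C ≈ 0.34

ΣQ_DR = 661.0 cfs; V = ΣQ_DR·Δt = 4.759 × 10^6 ft³.
Runoff depth d = V / A = 1.453 in.
C = d / P = 1.453 / 4.29 = 0.34.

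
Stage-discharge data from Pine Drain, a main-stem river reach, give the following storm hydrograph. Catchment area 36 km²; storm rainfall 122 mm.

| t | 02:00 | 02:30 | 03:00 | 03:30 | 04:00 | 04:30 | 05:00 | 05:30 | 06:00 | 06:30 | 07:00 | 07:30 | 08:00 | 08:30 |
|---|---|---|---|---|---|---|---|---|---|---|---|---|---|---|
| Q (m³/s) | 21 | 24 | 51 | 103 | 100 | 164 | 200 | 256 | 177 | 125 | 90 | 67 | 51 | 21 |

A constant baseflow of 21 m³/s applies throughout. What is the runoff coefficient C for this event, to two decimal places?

ΣQ_DR = 1156 m³/s; V = ΣQ_DR·Δt = 2.081 × 10^6 m³.
Runoff depth d = V / A = 57.80 mm.
C = d / P = 57.80 / 122 = 0.47.

C ≈ 0.47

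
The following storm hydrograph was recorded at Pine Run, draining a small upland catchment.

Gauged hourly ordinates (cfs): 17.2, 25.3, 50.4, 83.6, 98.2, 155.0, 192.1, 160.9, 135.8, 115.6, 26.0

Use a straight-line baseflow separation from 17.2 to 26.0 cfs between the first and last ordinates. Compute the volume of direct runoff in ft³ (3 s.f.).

V ≈ 2.96 × 10^6 ft³

Direct-runoff ordinates (Q − Q_b): 0.00, 7.22, 31.44, 63.76, 77.48, 133.40, 169.62, 137.54, 111.56, 90.48, 0.00 cfs.
ΣQ_DR = 822.5 cfs.
With Δt = 1 h = 3600 s, V = ΣQ_DR · Δt = 822.5 × 3600 = 2.96 × 10^6 ft³.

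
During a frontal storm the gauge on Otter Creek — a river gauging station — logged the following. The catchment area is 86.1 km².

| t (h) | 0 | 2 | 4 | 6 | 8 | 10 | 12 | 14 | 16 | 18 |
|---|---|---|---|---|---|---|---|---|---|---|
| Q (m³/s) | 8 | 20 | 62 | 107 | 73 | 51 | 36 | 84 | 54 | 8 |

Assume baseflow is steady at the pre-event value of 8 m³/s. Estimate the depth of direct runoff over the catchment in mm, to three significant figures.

d ≈ 35.4 mm

Direct runoff: 0.0, 12.0, 54.0, 99.0, 65.0, 43.0, 28.0, 76.0, 46.0, 0.0 m³/s; ΣQ_DR = 423.0 m³/s.
V = ΣQ_DR · Δt = 423.0 × 7200 s = 3.046 × 10^6 m³.
Over A = 86.1 km², depth = V / A = 35.4 mm.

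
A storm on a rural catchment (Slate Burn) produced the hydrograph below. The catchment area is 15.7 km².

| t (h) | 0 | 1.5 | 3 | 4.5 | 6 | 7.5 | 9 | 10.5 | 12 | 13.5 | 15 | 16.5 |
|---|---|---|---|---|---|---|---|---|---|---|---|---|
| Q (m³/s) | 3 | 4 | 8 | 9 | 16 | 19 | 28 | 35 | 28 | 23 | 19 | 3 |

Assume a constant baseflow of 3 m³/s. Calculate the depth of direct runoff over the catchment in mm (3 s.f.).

Direct runoff: 0.0, 1.0, 5.0, 6.0, 13.0, 16.0, 25.0, 32.0, 25.0, 20.0, 16.0, 0.0 m³/s; ΣQ_DR = 159.0 m³/s.
V = ΣQ_DR · Δt = 159.0 × 5400 s = 8.586 × 10^5 m³.
Over A = 15.7 km², depth = V / A = 54.7 mm.

d ≈ 54.7 mm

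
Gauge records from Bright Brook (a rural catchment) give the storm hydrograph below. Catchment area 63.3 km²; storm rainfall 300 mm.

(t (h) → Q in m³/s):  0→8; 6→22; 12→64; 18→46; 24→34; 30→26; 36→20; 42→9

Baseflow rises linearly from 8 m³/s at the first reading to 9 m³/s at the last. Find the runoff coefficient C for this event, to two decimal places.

C ≈ 0.18

ΣQ_DR = 161.0 m³/s; V = ΣQ_DR·Δt = 3.478 × 10^6 m³.
Runoff depth d = V / A = 54.94 mm.
C = d / P = 54.94 / 300 = 0.18.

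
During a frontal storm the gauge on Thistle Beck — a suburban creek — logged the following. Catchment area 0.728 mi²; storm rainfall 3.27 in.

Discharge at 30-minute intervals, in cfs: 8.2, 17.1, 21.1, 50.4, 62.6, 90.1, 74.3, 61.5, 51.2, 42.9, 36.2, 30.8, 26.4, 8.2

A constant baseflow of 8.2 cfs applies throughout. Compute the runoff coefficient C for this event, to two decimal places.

C ≈ 0.15

ΣQ_DR = 466.2 cfs; V = ΣQ_DR·Δt = 8.392 × 10^5 ft³.
Runoff depth d = V / A = 0.4962 in.
C = d / P = 0.4962 / 3.27 = 0.15.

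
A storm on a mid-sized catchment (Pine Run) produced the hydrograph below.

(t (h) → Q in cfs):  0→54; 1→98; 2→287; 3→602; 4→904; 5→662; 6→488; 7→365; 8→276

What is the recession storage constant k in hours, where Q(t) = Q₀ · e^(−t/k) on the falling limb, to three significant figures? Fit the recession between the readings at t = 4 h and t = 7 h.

k ≈ 3.31 h

On the falling limb, Q drops from 904 to 365 cfs between t = 4 h and t = 7 h (Δt = 3 h).
k = −Δt / ln(Q₂/Q₁) = −3 / ln(365/904) = 3.31 h.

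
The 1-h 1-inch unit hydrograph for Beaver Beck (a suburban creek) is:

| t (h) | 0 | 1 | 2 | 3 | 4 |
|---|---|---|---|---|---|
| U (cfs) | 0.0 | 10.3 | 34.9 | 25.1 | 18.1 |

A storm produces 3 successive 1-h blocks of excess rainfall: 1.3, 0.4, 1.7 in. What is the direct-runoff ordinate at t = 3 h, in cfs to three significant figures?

Q ≈ 64.1 cfs

By discrete convolution, Q_j = Σ (P_i / 1 in) · U_{j−i}.
At t = 3 h (j=3): Q = (1.3/1)·25.1 + (0.4/1)·34.9 + (1.7/1)·10.3 = 64.1 cfs.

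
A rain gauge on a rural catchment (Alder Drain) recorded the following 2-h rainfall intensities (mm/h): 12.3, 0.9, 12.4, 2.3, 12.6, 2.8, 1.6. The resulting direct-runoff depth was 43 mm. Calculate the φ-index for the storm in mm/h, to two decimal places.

φ ≈ 5.27 mm/h

Only the 3 blocks with intensity above φ contribute runoff: 12.3, 12.4, 12.6 mm/h.
Σ(I−φ)·Δt = d  ⇒  (12.3+12.4+12.6 − 3φ)·2 = 43
φ = (37.30 − 43/2) / 3 = 5.27 mm/h.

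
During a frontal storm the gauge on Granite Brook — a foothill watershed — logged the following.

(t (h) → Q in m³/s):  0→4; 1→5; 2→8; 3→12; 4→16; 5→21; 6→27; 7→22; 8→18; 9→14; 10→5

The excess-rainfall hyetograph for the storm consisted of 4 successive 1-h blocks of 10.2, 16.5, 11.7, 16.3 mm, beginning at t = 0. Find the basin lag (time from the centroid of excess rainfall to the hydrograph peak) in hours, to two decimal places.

t_L ≈ 3.88 h

Centroid of excess rainfall: t_c = Σ P_i·t̄_i / ΣP_i = 2.1234 h (block centres at 0.5, 1.5, 2.5, 3.5 h).
Hydrograph peak occurs at t = 6 h, so basin lag t_L = 6 − 2.1234 = 3.88 h.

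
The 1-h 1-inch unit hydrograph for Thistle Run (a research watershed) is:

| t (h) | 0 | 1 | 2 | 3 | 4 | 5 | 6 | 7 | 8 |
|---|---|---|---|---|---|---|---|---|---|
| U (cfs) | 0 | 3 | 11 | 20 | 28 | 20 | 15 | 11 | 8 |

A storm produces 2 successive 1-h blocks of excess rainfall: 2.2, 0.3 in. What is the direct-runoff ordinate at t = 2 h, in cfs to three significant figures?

Q ≈ 25.1 cfs

By discrete convolution, Q_j = Σ (P_i / 1 in) · U_{j−i}.
At t = 2 h (j=2): Q = (2.2/1)·11 + (0.3/1)·3 = 25.1 cfs.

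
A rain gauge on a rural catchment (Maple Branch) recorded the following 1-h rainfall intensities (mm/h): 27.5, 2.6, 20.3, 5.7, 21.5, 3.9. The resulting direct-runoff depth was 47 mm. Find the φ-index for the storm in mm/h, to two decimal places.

φ ≈ 7.43 mm/h

Only the 3 blocks with intensity above φ contribute runoff: 27.5, 20.3, 21.5 mm/h.
Σ(I−φ)·Δt = d  ⇒  (27.5+20.3+21.5 − 3φ)·1 = 47
φ = (69.30 − 47/1) / 3 = 7.43 mm/h.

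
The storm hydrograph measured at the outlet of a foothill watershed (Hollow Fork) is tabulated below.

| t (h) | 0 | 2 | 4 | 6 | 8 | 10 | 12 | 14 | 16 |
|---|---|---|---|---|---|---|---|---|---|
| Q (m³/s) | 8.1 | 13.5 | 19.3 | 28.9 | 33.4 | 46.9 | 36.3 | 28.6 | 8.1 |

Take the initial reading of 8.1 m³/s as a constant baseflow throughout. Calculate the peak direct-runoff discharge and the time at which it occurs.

Q_p = 38.8 m³/s at t = 10 h

Subtracting baseflow gives direct-runoff ordinates: 0.0, 5.4, 11.2, 20.8, 25.3, 38.8, 28.2, 20.5, 0.0 m³/s.
The maximum is 38.8 m³/s, occurring at the reading for t = 10 h.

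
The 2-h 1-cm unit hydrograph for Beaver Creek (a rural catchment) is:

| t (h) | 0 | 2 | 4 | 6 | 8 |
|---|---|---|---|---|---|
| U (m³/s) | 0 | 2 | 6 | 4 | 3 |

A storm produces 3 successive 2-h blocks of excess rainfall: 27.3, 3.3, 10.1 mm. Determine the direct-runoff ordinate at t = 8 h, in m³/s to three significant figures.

Q ≈ 15.6 m³/s

By discrete convolution, Q_j = Σ (P_i / 10 mm) · U_{j−i}.
At t = 8 h (j=4): Q = (27.3/10)·3 + (3.3/10)·4 + (10.1/10)·6 = 15.6 m³/s.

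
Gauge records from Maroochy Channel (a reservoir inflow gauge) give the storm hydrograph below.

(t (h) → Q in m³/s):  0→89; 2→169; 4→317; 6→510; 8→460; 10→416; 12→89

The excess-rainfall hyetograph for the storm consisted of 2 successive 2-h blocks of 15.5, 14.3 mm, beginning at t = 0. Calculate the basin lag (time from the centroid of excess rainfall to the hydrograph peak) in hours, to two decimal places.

Centroid of excess rainfall: t_c = Σ P_i·t̄_i / ΣP_i = 1.9597 h (block centres at 1, 3 h).
Hydrograph peak occurs at t = 6 h, so basin lag t_L = 6 − 1.9597 = 4.04 h.

t_L ≈ 4.04 h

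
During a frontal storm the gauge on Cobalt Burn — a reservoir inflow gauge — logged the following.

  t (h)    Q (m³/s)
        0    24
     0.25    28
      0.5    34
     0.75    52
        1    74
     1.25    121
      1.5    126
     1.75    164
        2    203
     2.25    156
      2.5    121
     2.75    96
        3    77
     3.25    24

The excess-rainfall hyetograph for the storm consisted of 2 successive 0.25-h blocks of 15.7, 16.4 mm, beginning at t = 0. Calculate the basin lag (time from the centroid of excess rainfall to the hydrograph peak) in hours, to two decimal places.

t_L ≈ 1.75 h

Centroid of excess rainfall: t_c = Σ P_i·t̄_i / ΣP_i = 0.2527 h (block centres at 0.125, 0.375 h).
Hydrograph peak occurs at t = 2 h, so basin lag t_L = 2 − 0.2527 = 1.75 h.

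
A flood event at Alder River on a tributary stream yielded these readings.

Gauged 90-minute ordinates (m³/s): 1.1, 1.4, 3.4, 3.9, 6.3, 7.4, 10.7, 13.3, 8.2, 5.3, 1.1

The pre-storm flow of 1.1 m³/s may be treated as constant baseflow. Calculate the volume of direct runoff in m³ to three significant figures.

V ≈ 2.70 × 10^5 m³

Direct-runoff ordinates (Q − Q_b): 0.0, 0.3, 2.3, 2.8, 5.2, 6.3, 9.6, 12.2, 7.1, 4.2, 0.0 m³/s.
ΣQ_DR = 50.00 m³/s.
With Δt = 1.5 h = 5400 s, V = ΣQ_DR · Δt = 50.00 × 5400 = 2.70 × 10^5 m³.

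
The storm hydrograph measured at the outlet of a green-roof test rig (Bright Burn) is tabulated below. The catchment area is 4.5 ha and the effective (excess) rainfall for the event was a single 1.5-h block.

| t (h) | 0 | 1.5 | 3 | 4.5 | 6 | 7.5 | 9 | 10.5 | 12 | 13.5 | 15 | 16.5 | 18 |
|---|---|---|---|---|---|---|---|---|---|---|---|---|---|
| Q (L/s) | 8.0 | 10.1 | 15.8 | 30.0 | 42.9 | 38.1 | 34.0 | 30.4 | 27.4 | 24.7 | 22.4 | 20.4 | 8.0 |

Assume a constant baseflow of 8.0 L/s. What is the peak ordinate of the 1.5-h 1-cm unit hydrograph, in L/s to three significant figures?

Direct runoff: 0.0, 2.1, 7.8, 22.0, 34.9, 30.1, 26.0, 22.4, 19.4, 16.7, 14.4, 12.4, 0.0 L/s; ΣQ_DR = 208.2 L/s, peak = 34.9 L/s.
Runoff depth d = ΣQ_DR·Δt / A = 208.2 × 5400 / (4.5 ha) = 24.98 mm.
The 1-cm UH is the DRH scaled by (10 mm)/d, so U_p = 34.9 × 10/24.98 = 14.0 L/s.

U_p ≈ 14.0 L/s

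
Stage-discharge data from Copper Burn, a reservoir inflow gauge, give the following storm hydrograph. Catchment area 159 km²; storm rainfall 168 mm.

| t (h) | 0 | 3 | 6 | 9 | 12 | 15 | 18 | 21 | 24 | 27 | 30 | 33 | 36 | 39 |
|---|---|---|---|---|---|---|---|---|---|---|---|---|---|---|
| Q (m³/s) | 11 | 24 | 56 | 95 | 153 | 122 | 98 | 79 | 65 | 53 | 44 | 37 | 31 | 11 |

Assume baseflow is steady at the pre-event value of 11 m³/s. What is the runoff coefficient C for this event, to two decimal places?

C ≈ 0.29

ΣQ_DR = 725.0 m³/s; V = ΣQ_DR·Δt = 7.830 × 10^6 m³.
Runoff depth d = V / A = 49.25 mm.
C = d / P = 49.25 / 168 = 0.29.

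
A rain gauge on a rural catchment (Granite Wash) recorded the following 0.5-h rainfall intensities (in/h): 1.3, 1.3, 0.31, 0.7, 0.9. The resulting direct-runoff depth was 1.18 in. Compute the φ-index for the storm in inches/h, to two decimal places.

φ ≈ 0.46 in/h

Only the 4 blocks with intensity above φ contribute runoff: 1.3, 1.3, 0.7, 0.9 in/h.
Σ(I−φ)·Δt = d  ⇒  (1.3+1.3+0.7+0.9 − 4φ)·0.5 = 1.18
φ = (4.200 − 1.18/0.5) / 4 = 0.46 in/h.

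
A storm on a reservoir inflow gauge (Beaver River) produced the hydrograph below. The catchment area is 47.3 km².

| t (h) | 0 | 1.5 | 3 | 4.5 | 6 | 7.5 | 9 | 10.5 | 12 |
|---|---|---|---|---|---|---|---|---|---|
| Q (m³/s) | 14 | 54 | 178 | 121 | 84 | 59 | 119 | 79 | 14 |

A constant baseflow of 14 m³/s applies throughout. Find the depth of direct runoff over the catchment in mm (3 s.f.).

d ≈ 68.0 mm

Direct runoff: 0.0, 40.0, 164.0, 107.0, 70.0, 45.0, 105.0, 65.0, 0.0 m³/s; ΣQ_DR = 596.0 m³/s.
V = ΣQ_DR · Δt = 596.0 × 5400 s = 3.218 × 10^6 m³.
Over A = 47.3 km², depth = V / A = 68.0 mm.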